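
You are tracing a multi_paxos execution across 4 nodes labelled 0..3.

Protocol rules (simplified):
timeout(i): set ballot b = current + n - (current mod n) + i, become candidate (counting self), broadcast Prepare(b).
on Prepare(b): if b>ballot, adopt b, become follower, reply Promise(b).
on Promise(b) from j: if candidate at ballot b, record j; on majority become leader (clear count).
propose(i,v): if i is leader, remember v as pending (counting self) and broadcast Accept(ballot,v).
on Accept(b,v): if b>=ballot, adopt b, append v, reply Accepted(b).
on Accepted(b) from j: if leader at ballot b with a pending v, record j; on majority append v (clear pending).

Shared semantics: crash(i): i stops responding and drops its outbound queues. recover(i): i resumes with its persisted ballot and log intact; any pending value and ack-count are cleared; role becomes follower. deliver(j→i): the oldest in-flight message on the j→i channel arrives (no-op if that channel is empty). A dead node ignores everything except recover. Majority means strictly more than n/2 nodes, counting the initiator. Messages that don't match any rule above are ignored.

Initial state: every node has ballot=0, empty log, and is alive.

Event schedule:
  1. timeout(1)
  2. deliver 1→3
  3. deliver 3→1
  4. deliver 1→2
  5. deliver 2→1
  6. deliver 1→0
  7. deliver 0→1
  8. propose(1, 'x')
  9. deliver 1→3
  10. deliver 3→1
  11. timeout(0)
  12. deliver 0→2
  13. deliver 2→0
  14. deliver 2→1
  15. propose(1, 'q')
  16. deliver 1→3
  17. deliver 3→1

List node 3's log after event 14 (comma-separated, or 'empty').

x

[1] timeout(1) → N1(cand b5 [-])
[2] deliver 1→3 → N3(foll b5 [-])
[3] deliver 3→1 → ∅
[4] deliver 1→2 → N2(foll b5 [-])
[5] deliver 2→1 → N1(lead b5 [-])
[6] deliver 1→0 → N0(foll b5 [-])
[7] deliver 0→1 → ∅
[8] propose(1,'x') → ∅
[9] deliver 1→3 → N3(foll b5 [x])
[10] deliver 3→1 → ∅
[11] timeout(0) → N0(cand b8 [-])
[12] deliver 0→2 → N2(foll b8 [-])
[13] deliver 2→0 → ∅
[14] deliver 2→1 → ∅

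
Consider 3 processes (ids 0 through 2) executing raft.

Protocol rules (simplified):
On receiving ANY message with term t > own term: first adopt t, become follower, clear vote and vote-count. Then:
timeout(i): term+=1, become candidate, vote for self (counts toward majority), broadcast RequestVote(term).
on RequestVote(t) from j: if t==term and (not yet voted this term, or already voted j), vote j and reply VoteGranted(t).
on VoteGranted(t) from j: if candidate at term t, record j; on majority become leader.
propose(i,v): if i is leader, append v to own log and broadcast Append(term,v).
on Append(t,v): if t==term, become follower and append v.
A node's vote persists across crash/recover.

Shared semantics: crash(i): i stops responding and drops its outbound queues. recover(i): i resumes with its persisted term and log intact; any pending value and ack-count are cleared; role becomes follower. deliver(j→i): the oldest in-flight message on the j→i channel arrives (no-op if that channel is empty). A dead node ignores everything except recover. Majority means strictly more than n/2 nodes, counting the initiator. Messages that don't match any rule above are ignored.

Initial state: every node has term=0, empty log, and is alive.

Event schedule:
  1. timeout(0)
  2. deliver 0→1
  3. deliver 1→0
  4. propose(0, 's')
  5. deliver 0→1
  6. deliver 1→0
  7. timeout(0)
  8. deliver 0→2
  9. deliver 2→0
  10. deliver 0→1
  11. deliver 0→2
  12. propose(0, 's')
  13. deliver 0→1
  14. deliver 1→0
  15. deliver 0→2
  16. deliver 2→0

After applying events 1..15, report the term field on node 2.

2

[1] timeout(0) → N0(cand t1 [-])
[2] deliver 0→1 → N1(foll t1 [-])
[3] deliver 1→0 → N0(lead t1 [-])
[4] propose(0,'s') → N0(lead t1 [s])
[5] deliver 0→1 → N1(foll t1 [s])
[6] deliver 1→0 → ∅
[7] timeout(0) → N0(cand t2 [s])
[8] deliver 0→2 → N2(foll t1 [-])
[9] deliver 2→0 → ∅
[10] deliver 0→1 → N1(foll t2 [s])
[11] deliver 0→2 → N2(foll t1 [s])
[12] propose(0,'s') → ∅
[13] deliver 0→1 → ∅
[14] deliver 1→0 → N0(lead t2 [s])
[15] deliver 0→2 → N2(foll t2 [s])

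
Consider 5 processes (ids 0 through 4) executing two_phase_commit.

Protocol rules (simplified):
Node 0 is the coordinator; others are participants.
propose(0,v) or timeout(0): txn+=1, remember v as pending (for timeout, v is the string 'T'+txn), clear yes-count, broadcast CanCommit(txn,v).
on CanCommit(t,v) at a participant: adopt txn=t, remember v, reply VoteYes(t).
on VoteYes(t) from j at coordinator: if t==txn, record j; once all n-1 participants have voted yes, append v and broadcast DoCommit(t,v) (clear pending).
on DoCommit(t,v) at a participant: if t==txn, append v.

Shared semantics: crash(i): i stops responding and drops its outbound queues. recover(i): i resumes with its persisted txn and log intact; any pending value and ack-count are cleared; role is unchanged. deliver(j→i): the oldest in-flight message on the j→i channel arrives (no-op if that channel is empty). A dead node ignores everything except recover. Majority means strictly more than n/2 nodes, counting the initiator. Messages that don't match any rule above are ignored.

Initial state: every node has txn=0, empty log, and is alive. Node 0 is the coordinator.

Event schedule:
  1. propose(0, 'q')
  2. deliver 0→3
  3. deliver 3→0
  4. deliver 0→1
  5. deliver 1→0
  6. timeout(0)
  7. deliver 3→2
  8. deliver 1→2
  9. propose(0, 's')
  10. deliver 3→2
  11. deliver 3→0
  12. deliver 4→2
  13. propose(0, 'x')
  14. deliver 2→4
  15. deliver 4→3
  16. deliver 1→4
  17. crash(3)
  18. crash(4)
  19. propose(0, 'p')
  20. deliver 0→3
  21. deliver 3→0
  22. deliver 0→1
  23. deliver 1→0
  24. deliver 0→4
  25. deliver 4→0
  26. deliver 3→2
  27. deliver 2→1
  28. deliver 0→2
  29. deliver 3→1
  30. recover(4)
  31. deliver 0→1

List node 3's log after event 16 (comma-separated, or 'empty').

[1] propose(0,'q') → N0(coor t1 [-])
[2] deliver 0→3 → N3(part t1 [-])
[3] deliver 3→0 → ∅
[4] deliver 0→1 → N1(part t1 [-])
[5] deliver 1→0 → ∅
[6] timeout(0) → N0(coor t2 [-])
[7] deliver 3→2 → ∅
[8] deliver 1→2 → ∅
[9] propose(0,'s') → N0(coor t3 [-])
[10] deliver 3→2 → ∅
[11] deliver 3→0 → ∅
[12] deliver 4→2 → ∅
[13] propose(0,'x') → N0(coor t4 [-])
[14] deliver 2→4 → ∅
[15] deliver 4→3 → ∅
[16] deliver 1→4 → ∅

empty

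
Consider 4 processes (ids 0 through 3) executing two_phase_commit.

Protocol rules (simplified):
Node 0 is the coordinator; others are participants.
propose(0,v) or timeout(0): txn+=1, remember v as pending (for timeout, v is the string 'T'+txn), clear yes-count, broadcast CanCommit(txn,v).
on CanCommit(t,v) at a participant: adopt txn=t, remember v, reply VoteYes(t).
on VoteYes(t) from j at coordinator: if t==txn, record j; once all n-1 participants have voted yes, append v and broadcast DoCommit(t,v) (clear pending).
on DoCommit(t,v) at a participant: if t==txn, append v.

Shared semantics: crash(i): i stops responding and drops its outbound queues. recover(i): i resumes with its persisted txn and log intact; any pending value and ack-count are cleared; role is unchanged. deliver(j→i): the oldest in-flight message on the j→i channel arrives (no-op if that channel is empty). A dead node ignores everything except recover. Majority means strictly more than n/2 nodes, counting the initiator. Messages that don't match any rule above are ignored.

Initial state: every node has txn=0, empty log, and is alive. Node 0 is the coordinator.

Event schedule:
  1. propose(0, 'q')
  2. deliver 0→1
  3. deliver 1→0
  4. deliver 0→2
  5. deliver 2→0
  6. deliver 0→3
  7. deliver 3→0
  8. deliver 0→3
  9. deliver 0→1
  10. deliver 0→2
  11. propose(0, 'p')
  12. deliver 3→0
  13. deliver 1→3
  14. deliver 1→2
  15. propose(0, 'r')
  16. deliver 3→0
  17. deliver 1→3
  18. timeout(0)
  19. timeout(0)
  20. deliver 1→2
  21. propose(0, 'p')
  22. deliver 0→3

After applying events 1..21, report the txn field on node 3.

1. propose(0,'q'):  <0:coor t1 ->
2. deliver 0→1:  <1:part t1 ->
3. deliver 1→0:  nop
4. deliver 0→2:  <2:part t1 ->
5. deliver 2→0:  nop
6. deliver 0→3:  <3:part t1 ->
7. deliver 3→0:  <0:coor t1 q>
8. deliver 0→3:  <3:part t1 q>
9. deliver 0→1:  <1:part t1 q>
10. deliver 0→2:  <2:part t1 q>
11. propose(0,'p'):  <0:coor t2 q>
12. deliver 3→0:  nop
13. deliver 1→3:  nop
14. deliver 1→2:  nop
15. propose(0,'r'):  <0:coor t3 q>
16. deliver 3→0:  nop
17. deliver 1→3:  nop
18. timeout(0):  <0:coor t4 q>
19. timeout(0):  <0:coor t5 q>
20. deliver 1→2:  nop
21. propose(0,'p'):  <0:coor t6 q>

1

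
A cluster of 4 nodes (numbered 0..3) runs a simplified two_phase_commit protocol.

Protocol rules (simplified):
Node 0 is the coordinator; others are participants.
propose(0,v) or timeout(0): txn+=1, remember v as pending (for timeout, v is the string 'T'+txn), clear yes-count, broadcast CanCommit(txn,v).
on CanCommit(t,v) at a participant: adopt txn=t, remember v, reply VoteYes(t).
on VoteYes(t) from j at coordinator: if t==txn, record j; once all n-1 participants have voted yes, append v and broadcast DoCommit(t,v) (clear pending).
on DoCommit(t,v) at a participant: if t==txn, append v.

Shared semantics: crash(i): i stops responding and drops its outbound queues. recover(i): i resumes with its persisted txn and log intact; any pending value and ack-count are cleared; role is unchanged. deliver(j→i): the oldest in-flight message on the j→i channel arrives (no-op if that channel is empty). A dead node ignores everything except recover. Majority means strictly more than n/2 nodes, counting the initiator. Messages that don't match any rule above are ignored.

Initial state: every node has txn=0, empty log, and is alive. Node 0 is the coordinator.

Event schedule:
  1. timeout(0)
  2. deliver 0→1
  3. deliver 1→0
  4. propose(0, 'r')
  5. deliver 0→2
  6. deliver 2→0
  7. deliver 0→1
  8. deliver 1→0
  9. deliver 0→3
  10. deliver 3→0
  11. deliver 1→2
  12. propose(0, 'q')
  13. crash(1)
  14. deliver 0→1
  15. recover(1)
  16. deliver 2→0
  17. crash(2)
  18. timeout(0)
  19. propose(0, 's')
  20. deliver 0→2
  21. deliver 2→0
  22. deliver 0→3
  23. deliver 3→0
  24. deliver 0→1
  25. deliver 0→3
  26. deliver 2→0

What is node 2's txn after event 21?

1

e1 timeout(0): 0[coor,t=1,-]
e2 deliver 0→1: 1[part,t=1,-]
e3 deliver 1→0: ·
e4 propose(0,'r'): 0[coor,t=2,-]
e5 deliver 0→2: 2[part,t=1,-]
e6 deliver 2→0: ·
e7 deliver 0→1: 1[part,t=2,-]
e8 deliver 1→0: ·
e9 deliver 0→3: 3[part,t=1,-]
e10 deliver 3→0: ·
e11 deliver 1→2: ·
e12 propose(0,'q'): 0[coor,t=3,-]
e13 crash(1): 1[✗part,t=2,-]
e14 deliver 0→1: ·
e15 recover(1): 1[part,t=2,-]
e16 deliver 2→0: ·
e17 crash(2): 2[✗part,t=1,-]
e18 timeout(0): 0[coor,t=4,-]
e19 propose(0,'s'): 0[coor,t=5,-]
e20 deliver 0→2: ·
e21 deliver 2→0: ·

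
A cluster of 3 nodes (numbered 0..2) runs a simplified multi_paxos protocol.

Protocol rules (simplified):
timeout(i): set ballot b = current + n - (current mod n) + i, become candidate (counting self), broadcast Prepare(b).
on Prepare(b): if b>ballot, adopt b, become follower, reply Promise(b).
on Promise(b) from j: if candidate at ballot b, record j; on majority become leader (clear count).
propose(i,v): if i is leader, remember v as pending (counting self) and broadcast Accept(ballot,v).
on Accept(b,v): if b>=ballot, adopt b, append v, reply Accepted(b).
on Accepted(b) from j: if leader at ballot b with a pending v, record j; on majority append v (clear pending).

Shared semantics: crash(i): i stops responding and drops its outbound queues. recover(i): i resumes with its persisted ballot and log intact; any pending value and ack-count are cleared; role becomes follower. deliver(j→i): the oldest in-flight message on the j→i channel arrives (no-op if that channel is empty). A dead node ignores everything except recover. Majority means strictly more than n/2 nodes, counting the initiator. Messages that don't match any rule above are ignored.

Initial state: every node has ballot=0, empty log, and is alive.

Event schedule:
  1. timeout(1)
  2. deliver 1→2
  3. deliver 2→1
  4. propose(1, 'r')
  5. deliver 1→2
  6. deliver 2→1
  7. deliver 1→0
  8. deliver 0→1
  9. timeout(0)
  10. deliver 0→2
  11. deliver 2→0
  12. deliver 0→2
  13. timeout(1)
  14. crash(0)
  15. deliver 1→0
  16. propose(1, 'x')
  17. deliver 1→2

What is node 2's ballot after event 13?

6

after 1 — timeout(1): n1:cand/b4/[-]
after 2 — deliver 1→2: n2:foll/b4/[-]
after 3 — deliver 2→1: n1:lead/b4/[-]
after 4 — propose(1,'r'): ·
after 5 — deliver 1→2: n2:foll/b4/[r]
after 6 — deliver 2→1: n1:lead/b4/[r]
after 7 — deliver 1→0: n0:foll/b4/[-]
after 8 — deliver 0→1: ·
after 9 — timeout(0): n0:cand/b6/[-]
after 10 — deliver 0→2: n2:foll/b6/[r]
after 11 — deliver 2→0: n0:lead/b6/[-]
after 12 — deliver 0→2: ·
after 13 — timeout(1): n1:cand/b7/[r]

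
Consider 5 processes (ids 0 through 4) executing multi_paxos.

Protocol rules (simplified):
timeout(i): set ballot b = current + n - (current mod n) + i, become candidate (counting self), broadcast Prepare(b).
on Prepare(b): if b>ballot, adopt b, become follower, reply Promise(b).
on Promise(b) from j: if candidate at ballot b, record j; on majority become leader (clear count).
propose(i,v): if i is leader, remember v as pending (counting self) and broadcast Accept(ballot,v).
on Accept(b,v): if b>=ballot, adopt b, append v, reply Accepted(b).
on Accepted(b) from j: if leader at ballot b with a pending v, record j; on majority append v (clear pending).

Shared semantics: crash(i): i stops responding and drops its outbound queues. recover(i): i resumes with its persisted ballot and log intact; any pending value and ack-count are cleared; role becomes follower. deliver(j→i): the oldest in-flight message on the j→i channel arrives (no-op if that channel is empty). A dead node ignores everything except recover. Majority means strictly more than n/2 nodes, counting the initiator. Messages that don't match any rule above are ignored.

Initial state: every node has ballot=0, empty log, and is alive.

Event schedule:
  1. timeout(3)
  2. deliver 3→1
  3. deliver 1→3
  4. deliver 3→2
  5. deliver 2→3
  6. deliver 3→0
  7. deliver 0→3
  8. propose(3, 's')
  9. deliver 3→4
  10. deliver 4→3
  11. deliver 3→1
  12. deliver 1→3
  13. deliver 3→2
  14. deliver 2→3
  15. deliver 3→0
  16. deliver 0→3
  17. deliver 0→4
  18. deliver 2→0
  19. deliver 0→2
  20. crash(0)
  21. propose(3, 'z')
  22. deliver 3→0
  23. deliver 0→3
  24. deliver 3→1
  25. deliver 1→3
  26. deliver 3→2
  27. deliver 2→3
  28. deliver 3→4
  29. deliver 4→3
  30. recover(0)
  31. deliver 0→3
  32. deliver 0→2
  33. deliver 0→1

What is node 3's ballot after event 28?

8

after 1 — timeout(3): n3:cand/b8/[-]
after 2 — deliver 3→1: n1:foll/b8/[-]
after 3 — deliver 1→3: ·
after 4 — deliver 3→2: n2:foll/b8/[-]
after 5 — deliver 2→3: n3:lead/b8/[-]
after 6 — deliver 3→0: n0:foll/b8/[-]
after 7 — deliver 0→3: ·
after 8 — propose(3,'s'): ·
after 9 — deliver 3→4: n4:foll/b8/[-]
after 10 — deliver 4→3: ·
after 11 — deliver 3→1: n1:foll/b8/[s]
after 12 — deliver 1→3: ·
after 13 — deliver 3→2: n2:foll/b8/[s]
after 14 — deliver 2→3: n3:lead/b8/[s]
after 15 — deliver 3→0: n0:foll/b8/[s]
after 16 — deliver 0→3: ·
after 17 — deliver 0→4: ·
after 18 — deliver 2→0: ·
after 19 — deliver 0→2: ·
after 20 — crash(0): n0:✗foll/b8/[s]
after 21 — propose(3,'z'): ·
after 22 — deliver 3→0: ·
after 23 — deliver 0→3: ·
after 24 — deliver 3→1: n1:foll/b8/[s,z]
after 25 — deliver 1→3: ·
after 26 — deliver 3→2: n2:foll/b8/[s,z]
after 27 — deliver 2→3: n3:lead/b8/[s,z]
after 28 — deliver 3→4: n4:foll/b8/[s]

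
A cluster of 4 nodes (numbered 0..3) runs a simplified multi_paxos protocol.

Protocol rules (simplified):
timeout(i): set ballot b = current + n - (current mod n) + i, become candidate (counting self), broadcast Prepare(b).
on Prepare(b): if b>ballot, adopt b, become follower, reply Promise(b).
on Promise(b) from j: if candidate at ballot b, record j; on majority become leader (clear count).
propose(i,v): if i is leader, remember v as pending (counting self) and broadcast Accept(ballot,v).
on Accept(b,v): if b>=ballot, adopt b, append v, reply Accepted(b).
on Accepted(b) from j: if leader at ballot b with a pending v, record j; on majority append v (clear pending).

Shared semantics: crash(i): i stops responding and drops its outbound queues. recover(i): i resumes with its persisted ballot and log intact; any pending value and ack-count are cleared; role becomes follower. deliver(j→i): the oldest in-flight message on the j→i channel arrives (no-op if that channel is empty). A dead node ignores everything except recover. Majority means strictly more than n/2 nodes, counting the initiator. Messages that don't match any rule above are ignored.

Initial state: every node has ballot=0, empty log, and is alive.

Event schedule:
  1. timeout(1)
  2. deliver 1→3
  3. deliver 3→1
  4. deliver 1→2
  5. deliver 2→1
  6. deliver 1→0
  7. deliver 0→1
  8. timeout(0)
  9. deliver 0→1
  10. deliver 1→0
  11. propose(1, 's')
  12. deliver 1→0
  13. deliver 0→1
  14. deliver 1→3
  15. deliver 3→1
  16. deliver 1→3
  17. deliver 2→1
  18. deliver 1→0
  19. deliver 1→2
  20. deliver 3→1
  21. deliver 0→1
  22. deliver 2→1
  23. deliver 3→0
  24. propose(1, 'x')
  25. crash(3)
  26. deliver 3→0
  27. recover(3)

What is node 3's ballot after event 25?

5

after 1 — timeout(1): n1:cand/b5/[-]
after 2 — deliver 1→3: n3:foll/b5/[-]
after 3 — deliver 3→1: ·
after 4 — deliver 1→2: n2:foll/b5/[-]
after 5 — deliver 2→1: n1:lead/b5/[-]
after 6 — deliver 1→0: n0:foll/b5/[-]
after 7 — deliver 0→1: ·
after 8 — timeout(0): n0:cand/b8/[-]
after 9 — deliver 0→1: n1:foll/b8/[-]
after 10 — deliver 1→0: ·
after 11 — propose(1,'s'): ·
after 12 — deliver 1→0: ·
after 13 — deliver 0→1: ·
after 14 — deliver 1→3: ·
after 15 — deliver 3→1: ·
after 16 — deliver 1→3: ·
after 17 — deliver 2→1: ·
after 18 — deliver 1→0: ·
after 19 — deliver 1→2: ·
after 20 — deliver 3→1: ·
after 21 — deliver 0→1: ·
after 22 — deliver 2→1: ·
after 23 — deliver 3→0: ·
after 24 — propose(1,'x'): ·
after 25 — crash(3): n3:✗foll/b5/[-]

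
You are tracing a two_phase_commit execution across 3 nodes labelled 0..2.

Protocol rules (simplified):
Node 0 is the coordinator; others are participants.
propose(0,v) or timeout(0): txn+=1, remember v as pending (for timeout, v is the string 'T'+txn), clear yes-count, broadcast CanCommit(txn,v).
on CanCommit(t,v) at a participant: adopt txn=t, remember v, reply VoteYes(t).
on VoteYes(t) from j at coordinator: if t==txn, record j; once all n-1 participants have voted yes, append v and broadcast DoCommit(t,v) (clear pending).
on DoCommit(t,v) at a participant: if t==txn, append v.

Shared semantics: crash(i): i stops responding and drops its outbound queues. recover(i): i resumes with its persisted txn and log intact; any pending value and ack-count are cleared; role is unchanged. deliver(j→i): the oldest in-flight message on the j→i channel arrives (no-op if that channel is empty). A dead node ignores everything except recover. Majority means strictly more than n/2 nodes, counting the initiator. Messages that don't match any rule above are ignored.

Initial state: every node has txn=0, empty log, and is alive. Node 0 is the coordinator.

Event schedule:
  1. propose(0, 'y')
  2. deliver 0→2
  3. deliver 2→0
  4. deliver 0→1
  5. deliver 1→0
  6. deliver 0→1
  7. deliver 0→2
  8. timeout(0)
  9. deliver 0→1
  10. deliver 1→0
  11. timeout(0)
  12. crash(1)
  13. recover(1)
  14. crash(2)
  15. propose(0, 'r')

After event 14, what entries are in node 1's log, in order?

y

step 1 propose(0,'y'): 0={coor,t=1,log=-}
step 2 deliver 0→2: 2={part,t=1,log=-}
step 3 deliver 2→0: —
step 4 deliver 0→1: 1={part,t=1,log=-}
step 5 deliver 1→0: 0={coor,t=1,log=y}
step 6 deliver 0→1: 1={part,t=1,log=y}
step 7 deliver 0→2: 2={part,t=1,log=y}
step 8 timeout(0): 0={coor,t=2,log=y}
step 9 deliver 0→1: 1={part,t=2,log=y}
step 10 deliver 1→0: —
step 11 timeout(0): 0={coor,t=3,log=y}
step 12 crash(1): 1={✗part,t=2,log=y}
step 13 recover(1): 1={part,t=2,log=y}
step 14 crash(2): 2={✗part,t=1,log=y}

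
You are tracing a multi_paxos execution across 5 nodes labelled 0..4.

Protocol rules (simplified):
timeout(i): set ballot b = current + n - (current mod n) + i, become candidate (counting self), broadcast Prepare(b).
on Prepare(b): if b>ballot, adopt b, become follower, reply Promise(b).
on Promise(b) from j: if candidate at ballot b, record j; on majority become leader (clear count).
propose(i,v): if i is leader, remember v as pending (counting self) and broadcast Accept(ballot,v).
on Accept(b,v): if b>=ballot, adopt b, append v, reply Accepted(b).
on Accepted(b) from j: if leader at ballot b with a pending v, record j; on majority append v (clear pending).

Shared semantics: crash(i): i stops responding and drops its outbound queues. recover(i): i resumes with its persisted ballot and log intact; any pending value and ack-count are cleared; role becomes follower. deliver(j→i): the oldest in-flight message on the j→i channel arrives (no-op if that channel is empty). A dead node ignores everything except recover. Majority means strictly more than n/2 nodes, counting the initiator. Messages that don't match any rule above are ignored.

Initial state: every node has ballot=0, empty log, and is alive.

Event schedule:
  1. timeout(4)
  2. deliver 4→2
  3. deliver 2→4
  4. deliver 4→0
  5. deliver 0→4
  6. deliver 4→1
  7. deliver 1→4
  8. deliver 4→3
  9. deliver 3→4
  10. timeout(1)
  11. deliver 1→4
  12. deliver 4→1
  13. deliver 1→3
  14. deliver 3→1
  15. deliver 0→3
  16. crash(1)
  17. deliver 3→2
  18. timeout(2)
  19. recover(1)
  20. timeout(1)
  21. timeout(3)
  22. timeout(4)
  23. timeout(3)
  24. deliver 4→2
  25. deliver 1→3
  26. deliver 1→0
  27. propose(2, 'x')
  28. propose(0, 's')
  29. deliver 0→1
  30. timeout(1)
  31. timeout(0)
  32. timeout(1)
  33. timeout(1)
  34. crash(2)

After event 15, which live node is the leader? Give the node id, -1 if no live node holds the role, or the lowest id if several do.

after 1 — timeout(4): n4:cand/b9/[-]
after 2 — deliver 4→2: n2:foll/b9/[-]
after 3 — deliver 2→4: ·
after 4 — deliver 4→0: n0:foll/b9/[-]
after 5 — deliver 0→4: n4:lead/b9/[-]
after 6 — deliver 4→1: n1:foll/b9/[-]
after 7 — deliver 1→4: ·
after 8 — deliver 4→3: n3:foll/b9/[-]
after 9 — deliver 3→4: ·
after 10 — timeout(1): n1:cand/b11/[-]
after 11 — deliver 1→4: n4:foll/b11/[-]
after 12 — deliver 4→1: ·
after 13 — deliver 1→3: n3:foll/b11/[-]
after 14 — deliver 3→1: n1:lead/b11/[-]
after 15 — deliver 0→3: ·

1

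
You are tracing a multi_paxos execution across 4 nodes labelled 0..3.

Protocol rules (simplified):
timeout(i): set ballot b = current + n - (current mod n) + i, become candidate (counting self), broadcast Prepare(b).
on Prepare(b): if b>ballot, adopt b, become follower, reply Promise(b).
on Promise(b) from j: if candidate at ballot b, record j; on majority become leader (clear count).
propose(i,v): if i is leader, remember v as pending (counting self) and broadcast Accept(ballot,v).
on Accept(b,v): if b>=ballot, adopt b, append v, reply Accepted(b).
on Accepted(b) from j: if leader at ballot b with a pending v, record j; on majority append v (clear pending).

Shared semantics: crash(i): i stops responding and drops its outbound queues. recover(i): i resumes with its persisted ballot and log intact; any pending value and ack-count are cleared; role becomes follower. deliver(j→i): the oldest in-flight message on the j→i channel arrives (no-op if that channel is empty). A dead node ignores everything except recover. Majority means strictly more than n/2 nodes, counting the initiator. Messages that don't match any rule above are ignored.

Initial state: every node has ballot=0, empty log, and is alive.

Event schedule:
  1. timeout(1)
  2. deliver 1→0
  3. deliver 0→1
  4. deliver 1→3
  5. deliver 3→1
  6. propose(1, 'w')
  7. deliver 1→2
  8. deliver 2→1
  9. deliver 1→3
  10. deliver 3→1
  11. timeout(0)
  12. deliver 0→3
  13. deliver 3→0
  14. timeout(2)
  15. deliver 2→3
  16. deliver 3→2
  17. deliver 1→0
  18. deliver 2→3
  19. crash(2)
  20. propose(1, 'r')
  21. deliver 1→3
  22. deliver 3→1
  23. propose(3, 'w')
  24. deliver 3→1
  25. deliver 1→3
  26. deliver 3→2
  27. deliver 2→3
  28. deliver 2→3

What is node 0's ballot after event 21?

after 1 — timeout(1): n1:cand/b5/[-]
after 2 — deliver 1→0: n0:foll/b5/[-]
after 3 — deliver 0→1: ·
after 4 — deliver 1→3: n3:foll/b5/[-]
after 5 — deliver 3→1: n1:lead/b5/[-]
after 6 — propose(1,'w'): ·
after 7 — deliver 1→2: n2:foll/b5/[-]
after 8 — deliver 2→1: ·
after 9 — deliver 1→3: n3:foll/b5/[w]
after 10 — deliver 3→1: ·
after 11 — timeout(0): n0:cand/b8/[-]
after 12 — deliver 0→3: n3:foll/b8/[w]
after 13 — deliver 3→0: ·
after 14 — timeout(2): n2:cand/b10/[-]
after 15 — deliver 2→3: n3:foll/b10/[w]
after 16 — deliver 3→2: ·
after 17 — deliver 1→0: ·
after 18 — deliver 2→3: ·
after 19 — crash(2): n2:✗cand/b10/[-]
after 20 — propose(1,'r'): ·
after 21 — deliver 1→3: ·

8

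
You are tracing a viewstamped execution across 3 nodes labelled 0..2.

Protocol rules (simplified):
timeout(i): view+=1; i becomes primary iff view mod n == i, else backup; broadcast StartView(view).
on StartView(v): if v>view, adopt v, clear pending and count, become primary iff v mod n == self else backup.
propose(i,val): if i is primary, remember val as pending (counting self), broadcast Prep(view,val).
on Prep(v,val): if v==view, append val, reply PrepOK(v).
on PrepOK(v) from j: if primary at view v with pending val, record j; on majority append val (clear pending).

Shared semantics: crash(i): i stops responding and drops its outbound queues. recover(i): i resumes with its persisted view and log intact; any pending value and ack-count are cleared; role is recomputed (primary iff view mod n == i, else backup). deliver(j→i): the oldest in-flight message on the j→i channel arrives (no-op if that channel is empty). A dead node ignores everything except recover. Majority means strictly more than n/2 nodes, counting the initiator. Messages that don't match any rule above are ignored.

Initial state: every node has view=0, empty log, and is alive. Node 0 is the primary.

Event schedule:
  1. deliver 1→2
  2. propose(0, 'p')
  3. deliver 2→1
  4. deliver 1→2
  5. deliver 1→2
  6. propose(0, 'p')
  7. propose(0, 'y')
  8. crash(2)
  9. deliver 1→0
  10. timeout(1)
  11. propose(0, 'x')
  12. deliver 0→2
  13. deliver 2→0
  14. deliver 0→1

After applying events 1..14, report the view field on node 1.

1

[1] deliver 1→2 → ∅
[2] propose(0,'p') → ∅
[3] deliver 2→1 → ∅
[4] deliver 1→2 → ∅
[5] deliver 1→2 → ∅
[6] propose(0,'p') → ∅
[7] propose(0,'y') → ∅
[8] crash(2) → N2(✗back v0 [-])
[9] deliver 1→0 → ∅
[10] timeout(1) → N1(prim v1 [-])
[11] propose(0,'x') → ∅
[12] deliver 0→2 → ∅
[13] deliver 2→0 → ∅
[14] deliver 0→1 → ∅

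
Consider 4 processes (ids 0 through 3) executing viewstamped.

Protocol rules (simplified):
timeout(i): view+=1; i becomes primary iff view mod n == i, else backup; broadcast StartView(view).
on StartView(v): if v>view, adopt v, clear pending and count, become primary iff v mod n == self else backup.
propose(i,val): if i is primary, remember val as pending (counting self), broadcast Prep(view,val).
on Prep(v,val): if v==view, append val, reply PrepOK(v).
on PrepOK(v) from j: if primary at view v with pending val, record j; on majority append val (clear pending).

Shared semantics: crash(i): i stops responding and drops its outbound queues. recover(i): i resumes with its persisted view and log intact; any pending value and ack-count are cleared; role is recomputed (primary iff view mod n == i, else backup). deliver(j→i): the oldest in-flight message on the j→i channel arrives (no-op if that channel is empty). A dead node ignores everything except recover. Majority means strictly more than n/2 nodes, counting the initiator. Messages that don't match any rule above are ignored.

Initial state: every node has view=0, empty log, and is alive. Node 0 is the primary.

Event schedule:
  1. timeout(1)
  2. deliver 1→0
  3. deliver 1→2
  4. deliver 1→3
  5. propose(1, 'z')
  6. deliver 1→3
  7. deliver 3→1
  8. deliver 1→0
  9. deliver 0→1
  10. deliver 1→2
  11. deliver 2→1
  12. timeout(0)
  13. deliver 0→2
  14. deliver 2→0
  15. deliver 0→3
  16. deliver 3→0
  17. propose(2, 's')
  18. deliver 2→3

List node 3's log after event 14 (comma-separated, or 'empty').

z

step 1 timeout(1): 1={prim,v=1,log=-}
step 2 deliver 1→0: 0={back,v=1,log=-}
step 3 deliver 1→2: 2={back,v=1,log=-}
step 4 deliver 1→3: 3={back,v=1,log=-}
step 5 propose(1,'z'): —
step 6 deliver 1→3: 3={back,v=1,log=z}
step 7 deliver 3→1: —
step 8 deliver 1→0: 0={back,v=1,log=z}
step 9 deliver 0→1: 1={prim,v=1,log=z}
step 10 deliver 1→2: 2={back,v=1,log=z}
step 11 deliver 2→1: —
step 12 timeout(0): 0={back,v=2,log=z}
step 13 deliver 0→2: 2={prim,v=2,log=z}
step 14 deliver 2→0: —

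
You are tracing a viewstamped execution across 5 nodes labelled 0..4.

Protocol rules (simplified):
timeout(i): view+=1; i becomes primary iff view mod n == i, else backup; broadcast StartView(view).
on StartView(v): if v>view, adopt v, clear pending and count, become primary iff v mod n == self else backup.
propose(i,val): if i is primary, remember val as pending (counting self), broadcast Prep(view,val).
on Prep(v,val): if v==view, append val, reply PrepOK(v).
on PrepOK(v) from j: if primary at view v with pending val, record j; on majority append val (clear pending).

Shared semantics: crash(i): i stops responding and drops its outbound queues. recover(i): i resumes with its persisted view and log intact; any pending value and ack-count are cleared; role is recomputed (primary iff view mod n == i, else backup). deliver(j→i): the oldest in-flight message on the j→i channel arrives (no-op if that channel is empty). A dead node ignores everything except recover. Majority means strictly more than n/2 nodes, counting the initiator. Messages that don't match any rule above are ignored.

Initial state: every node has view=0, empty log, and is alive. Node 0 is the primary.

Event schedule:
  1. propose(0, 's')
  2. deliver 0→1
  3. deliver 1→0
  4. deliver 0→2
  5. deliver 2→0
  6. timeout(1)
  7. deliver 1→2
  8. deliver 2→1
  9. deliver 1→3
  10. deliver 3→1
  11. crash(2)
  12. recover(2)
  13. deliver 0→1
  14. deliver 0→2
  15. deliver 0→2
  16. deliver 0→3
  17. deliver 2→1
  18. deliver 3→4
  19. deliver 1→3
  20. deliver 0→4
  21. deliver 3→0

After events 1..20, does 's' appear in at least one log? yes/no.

after 1 — propose(0,'s'): ·
after 2 — deliver 0→1: n1:back/v0/[s]
after 3 — deliver 1→0: ·
after 4 — deliver 0→2: n2:back/v0/[s]
after 5 — deliver 2→0: n0:prim/v0/[s]
after 6 — timeout(1): n1:prim/v1/[s]
after 7 — deliver 1→2: n2:back/v1/[s]
after 8 — deliver 2→1: ·
after 9 — deliver 1→3: n3:back/v1/[-]
after 10 — deliver 3→1: ·
after 11 — crash(2): n2:✗back/v1/[s]
after 12 — recover(2): n2:back/v1/[s]
after 13 — deliver 0→1: ·
after 14 — deliver 0→2: ·
after 15 — deliver 0→2: ·
after 16 — deliver 0→3: ·
after 17 — deliver 2→1: ·
after 18 — deliver 3→4: ·
after 19 — deliver 1→3: ·
after 20 — deliver 0→4: n4:back/v0/[s]

yes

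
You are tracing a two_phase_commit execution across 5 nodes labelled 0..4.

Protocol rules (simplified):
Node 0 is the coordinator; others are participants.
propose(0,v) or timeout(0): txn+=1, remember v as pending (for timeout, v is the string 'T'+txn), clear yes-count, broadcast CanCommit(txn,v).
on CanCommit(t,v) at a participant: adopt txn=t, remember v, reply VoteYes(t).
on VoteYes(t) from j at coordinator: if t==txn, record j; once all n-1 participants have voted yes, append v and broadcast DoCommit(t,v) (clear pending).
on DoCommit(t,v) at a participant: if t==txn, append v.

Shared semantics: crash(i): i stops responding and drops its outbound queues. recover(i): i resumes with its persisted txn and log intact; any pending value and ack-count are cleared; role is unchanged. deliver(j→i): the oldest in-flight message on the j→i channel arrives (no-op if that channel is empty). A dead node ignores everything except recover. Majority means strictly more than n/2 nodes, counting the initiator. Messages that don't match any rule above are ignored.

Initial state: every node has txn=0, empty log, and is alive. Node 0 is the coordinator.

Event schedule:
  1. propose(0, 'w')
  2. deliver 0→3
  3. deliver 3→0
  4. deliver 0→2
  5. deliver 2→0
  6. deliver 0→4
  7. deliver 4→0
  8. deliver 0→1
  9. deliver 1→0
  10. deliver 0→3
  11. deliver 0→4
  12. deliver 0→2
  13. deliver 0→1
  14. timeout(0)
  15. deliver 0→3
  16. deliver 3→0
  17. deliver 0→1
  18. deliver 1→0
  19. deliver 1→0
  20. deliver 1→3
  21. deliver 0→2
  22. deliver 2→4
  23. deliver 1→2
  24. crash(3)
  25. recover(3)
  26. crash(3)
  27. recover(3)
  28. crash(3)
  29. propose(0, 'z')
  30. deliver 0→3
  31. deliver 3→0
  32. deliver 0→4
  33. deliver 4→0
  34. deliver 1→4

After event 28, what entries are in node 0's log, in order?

e1 propose(0,'w'): 0[coor,t=1,-]
e2 deliver 0→3: 3[part,t=1,-]
e3 deliver 3→0: ·
e4 deliver 0→2: 2[part,t=1,-]
e5 deliver 2→0: ·
e6 deliver 0→4: 4[part,t=1,-]
e7 deliver 4→0: ·
e8 deliver 0→1: 1[part,t=1,-]
e9 deliver 1→0: 0[coor,t=1,w]
e10 deliver 0→3: 3[part,t=1,w]
e11 deliver 0→4: 4[part,t=1,w]
e12 deliver 0→2: 2[part,t=1,w]
e13 deliver 0→1: 1[part,t=1,w]
e14 timeout(0): 0[coor,t=2,w]
e15 deliver 0→3: 3[part,t=2,w]
e16 deliver 3→0: ·
e17 deliver 0→1: 1[part,t=2,w]
e18 deliver 1→0: ·
e19 deliver 1→0: ·
e20 deliver 1→3: ·
e21 deliver 0→2: 2[part,t=2,w]
e22 deliver 2→4: ·
e23 deliver 1→2: ·
e24 crash(3): 3[✗part,t=2,w]
e25 recover(3): 3[part,t=2,w]
e26 crash(3): 3[✗part,t=2,w]
e27 recover(3): 3[part,t=2,w]
e28 crash(3): 3[✗part,t=2,w]

w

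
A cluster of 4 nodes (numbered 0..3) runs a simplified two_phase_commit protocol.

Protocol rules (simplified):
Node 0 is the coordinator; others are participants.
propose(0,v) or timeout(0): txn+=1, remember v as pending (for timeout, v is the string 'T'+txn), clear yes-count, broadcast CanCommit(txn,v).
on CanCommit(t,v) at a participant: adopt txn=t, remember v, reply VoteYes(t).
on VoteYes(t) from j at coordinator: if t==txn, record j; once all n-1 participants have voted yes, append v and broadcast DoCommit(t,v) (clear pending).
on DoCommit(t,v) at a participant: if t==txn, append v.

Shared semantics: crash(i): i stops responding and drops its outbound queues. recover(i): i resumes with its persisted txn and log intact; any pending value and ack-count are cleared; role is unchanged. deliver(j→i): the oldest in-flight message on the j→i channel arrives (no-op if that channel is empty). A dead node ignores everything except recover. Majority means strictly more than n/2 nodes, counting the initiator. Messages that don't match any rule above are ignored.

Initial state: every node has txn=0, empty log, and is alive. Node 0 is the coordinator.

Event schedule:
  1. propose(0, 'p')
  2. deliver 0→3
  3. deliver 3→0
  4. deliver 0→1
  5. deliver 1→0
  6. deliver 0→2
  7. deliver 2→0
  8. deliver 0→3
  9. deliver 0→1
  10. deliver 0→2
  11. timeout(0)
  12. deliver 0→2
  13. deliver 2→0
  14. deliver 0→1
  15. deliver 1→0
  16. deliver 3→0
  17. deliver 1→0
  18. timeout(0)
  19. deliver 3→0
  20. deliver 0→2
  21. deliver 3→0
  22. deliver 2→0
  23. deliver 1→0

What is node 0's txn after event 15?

2

e1 propose(0,'p'): 0[coor,t=1,-]
e2 deliver 0→3: 3[part,t=1,-]
e3 deliver 3→0: ·
e4 deliver 0→1: 1[part,t=1,-]
e5 deliver 1→0: ·
e6 deliver 0→2: 2[part,t=1,-]
e7 deliver 2→0: 0[coor,t=1,p]
e8 deliver 0→3: 3[part,t=1,p]
e9 deliver 0→1: 1[part,t=1,p]
e10 deliver 0→2: 2[part,t=1,p]
e11 timeout(0): 0[coor,t=2,p]
e12 deliver 0→2: 2[part,t=2,p]
e13 deliver 2→0: ·
e14 deliver 0→1: 1[part,t=2,p]
e15 deliver 1→0: ·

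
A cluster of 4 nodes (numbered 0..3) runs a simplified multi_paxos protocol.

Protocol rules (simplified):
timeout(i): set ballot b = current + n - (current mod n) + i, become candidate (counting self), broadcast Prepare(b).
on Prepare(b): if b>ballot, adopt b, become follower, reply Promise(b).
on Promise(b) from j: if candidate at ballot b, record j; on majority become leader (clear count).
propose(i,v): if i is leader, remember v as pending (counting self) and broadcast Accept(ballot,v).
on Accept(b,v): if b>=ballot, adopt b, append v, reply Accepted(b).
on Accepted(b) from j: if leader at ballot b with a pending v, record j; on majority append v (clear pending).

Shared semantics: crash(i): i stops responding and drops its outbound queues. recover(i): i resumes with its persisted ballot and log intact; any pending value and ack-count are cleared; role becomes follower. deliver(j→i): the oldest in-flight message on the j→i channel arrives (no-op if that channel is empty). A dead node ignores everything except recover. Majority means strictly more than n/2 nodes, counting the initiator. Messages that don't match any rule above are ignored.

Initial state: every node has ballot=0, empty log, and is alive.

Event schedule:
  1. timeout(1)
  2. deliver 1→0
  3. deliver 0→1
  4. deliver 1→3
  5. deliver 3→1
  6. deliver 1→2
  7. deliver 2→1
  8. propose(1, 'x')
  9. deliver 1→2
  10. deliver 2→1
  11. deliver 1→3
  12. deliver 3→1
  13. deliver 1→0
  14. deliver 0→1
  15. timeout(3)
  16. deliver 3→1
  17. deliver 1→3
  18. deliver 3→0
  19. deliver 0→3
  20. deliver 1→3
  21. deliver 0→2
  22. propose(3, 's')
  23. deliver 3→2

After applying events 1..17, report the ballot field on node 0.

[1] timeout(1) → N1(cand b5 [-])
[2] deliver 1→0 → N0(foll b5 [-])
[3] deliver 0→1 → ∅
[4] deliver 1→3 → N3(foll b5 [-])
[5] deliver 3→1 → N1(lead b5 [-])
[6] deliver 1→2 → N2(foll b5 [-])
[7] deliver 2→1 → ∅
[8] propose(1,'x') → ∅
[9] deliver 1→2 → N2(foll b5 [x])
[10] deliver 2→1 → ∅
[11] deliver 1→3 → N3(foll b5 [x])
[12] deliver 3→1 → N1(lead b5 [x])
[13] deliver 1→0 → N0(foll b5 [x])
[14] deliver 0→1 → ∅
[15] timeout(3) → N3(cand b11 [x])
[16] deliver 3→1 → N1(foll b11 [x])
[17] deliver 1→3 → ∅

5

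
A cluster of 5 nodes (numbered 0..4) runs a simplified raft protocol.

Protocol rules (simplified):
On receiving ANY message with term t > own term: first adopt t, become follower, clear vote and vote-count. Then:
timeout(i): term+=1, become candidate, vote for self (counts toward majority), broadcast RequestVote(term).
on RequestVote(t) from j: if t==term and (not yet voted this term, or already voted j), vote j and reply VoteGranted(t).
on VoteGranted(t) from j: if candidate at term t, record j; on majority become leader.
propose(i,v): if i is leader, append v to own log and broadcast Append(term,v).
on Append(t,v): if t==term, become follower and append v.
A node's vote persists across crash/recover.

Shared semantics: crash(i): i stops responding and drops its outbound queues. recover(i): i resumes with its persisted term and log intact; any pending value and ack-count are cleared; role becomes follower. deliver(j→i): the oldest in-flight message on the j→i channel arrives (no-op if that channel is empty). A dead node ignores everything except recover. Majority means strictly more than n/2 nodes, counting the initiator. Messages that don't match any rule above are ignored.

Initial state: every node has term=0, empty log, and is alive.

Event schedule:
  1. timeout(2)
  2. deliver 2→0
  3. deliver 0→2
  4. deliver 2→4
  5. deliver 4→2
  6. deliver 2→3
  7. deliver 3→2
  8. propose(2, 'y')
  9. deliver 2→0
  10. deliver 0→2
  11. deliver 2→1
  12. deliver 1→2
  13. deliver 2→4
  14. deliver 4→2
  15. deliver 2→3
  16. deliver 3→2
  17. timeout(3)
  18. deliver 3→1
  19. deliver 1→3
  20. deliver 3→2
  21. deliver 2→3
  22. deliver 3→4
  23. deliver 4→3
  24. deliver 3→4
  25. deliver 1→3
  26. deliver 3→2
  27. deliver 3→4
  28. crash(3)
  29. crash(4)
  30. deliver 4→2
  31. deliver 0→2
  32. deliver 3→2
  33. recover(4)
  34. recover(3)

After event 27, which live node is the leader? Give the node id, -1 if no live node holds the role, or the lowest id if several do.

3

1. timeout(2):  <2:cand t1 ->
2. deliver 2→0:  <0:foll t1 ->
3. deliver 0→2:  nop
4. deliver 2→4:  <4:foll t1 ->
5. deliver 4→2:  <2:lead t1 ->
6. deliver 2→3:  <3:foll t1 ->
7. deliver 3→2:  nop
8. propose(2,'y'):  <2:lead t1 y>
9. deliver 2→0:  <0:foll t1 y>
10. deliver 0→2:  nop
11. deliver 2→1:  <1:foll t1 ->
12. deliver 1→2:  nop
13. deliver 2→4:  <4:foll t1 y>
14. deliver 4→2:  nop
15. deliver 2→3:  <3:foll t1 y>
16. deliver 3→2:  nop
17. timeout(3):  <3:cand t2 y>
18. deliver 3→1:  <1:foll t2 ->
19. deliver 1→3:  nop
20. deliver 3→2:  <2:foll t2 y>
21. deliver 2→3:  <3:lead t2 y>
22. deliver 3→4:  <4:foll t2 y>
23. deliver 4→3:  nop
24. deliver 3→4:  nop
25. deliver 1→3:  nop
26. deliver 3→2:  nop
27. deliver 3→4:  nop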